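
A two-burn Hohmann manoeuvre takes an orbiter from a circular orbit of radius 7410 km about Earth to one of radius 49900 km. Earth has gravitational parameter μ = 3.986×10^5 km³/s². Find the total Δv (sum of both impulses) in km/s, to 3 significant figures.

Δv = 3.73 km/s

The Hohmann ellipse has a_t = (r₁ + r₂)/2 = 28655 km.
At r₁ the circular-orbit speed is v₁ = √(μ/r₁) = 7.3343 km/s.
Transfer-orbit speed at r₁ (vis-viva): v_p = √[μ(2/r₁ − 1/a_t)] = 9.6785 km/s.
First burn Δv₁ = |v_p − v₁| = 2.344 km/s.
Circular speed at r₂: v₂ = √(μ/r₂) = 2.826 km/s.
Transfer-orbit speed at r₂: v_a = √[μ(2/r₂ − 1/a_t)] = 1.437 km/s.
Second burn Δv₂ = |v₂ − v_a| = 1.389 km/s.
Total Δv = Δv₁ + Δv₂ = 3.733 km/s.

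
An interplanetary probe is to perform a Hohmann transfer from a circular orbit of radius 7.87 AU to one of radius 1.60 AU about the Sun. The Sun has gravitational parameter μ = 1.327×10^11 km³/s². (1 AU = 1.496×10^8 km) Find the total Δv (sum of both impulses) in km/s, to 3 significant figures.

In km: r₁ = 7.87 × 1.496×10^8 = 1.177352×10^9 km; r₂ = 1.60 × 1.496×10^8 = 2.3936×10^8 km.
Semi-major axis of the transfer orbit: a_t = (1.177352×10^9 + 2.3936×10^8)/2 = 7.08356×10^8 km.
At r₁ the circular-orbit speed is v₁ = √(μ/r₁) = 10.61652 km/s.
Transfer-orbit speed at r₁ (vis-viva): v_a = √[μ(2/r₁ − 1/a_t)] = 6.171380 km/s.
First burn Δv₁ = |v_a − v₁| = 4.44514 km/s.
At r₂, v₂ = √(μ/r₂) = 23.54560 km/s.
Transfer-orbit speed at r₂: v_p = √[μ(2/r₂ − 1/a_t)] = 30.35548 km/s.
Second burn Δv₂ = |v₂ − v_p| = 6.80988 km/s.
Δv = Δv₁ + Δv₂ = 4.44514 + 6.80988 = 11.26 km/s.

Δv = 11.3 km/s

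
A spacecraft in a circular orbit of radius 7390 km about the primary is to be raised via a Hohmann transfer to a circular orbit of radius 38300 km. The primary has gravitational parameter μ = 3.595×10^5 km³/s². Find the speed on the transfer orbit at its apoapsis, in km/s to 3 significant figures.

v = 1.74 km/s

Transfer-ellipse semi-major axis a_t = (r₁ + r₂)/2 = (7390 + 38300)/2 = 22845 km.
The apoapsis of the transfer ellipse is at r = 38300 km.
From the vis-viva equation, v = √[μ(2/r − 1/a_t)] = 1.743 km/s.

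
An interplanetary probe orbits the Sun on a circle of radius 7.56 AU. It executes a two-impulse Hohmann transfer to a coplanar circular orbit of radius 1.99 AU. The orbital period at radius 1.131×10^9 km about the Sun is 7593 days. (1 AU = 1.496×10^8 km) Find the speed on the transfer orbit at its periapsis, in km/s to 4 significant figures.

From Kepler's third law T² = 4π²r³/μ at r = 1.131×10^9 km, T = 7593 days = 7593 × 86400 s = 6.560352×10^8 s: μ = 4π²r³/T² = 1.32707×10^11 km³/s².
In km: r₁ = 7.56 × 1.496×10^8 = 1.130976×10^9 km; r₂ = 1.99 × 1.496×10^8 = 2.97704×10^8 km.
Semi-major axis of the transfer orbit: a_t = (1.130976×10^9 + 2.97704×10^8)/2 = 7.1434×10^8 km.
The periapsis of the transfer ellipse is at r = 2.97704×10^8 km.
Vis-viva: v = √[μ(2/r − 1/a_t)] = √[1.32707×10^11 × (2/2.97704×10^8 − 1/7.1434×10^8)] = 26.57 km/s.

v = 26.57 km/s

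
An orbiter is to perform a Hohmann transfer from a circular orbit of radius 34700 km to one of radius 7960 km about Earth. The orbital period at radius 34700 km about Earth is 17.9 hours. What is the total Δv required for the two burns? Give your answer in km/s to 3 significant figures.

Δv = 3.26 km/s

From Kepler's third law T² = 4π²r³/μ at r = 34700 km, T = 17.9 hours = 17.9 × 3600 s = 64440 s: μ = 4π²r³/T² = 3.97225×10^5 km³/s².
Semi-major axis of the transfer orbit: a_t = (34700 + 7960)/2 = 21330 km.
Circular speed at r₁: v₁ = √(μ/r₁) = √(3.97225×10^5/34700) = 3.383404 km/s.
On the transfer ellipse at r₁, v² = μ(2/r − 1/a) gives v_a = √[μ(2/r₁ − 1/a_t)] = 2.066878 km/s.
First burn Δv₁ = |v_a − v₁| = 1.31653 km/s.
At r₂, v₂ = √(μ/r₂) = 7.064184 km/s.
Transfer-orbit speed at r₂: v_p = √[μ(2/r₂ − 1/a_t)] = 9.010136 km/s.
Second burn Δv₂ = |v₂ − v_p| = 1.94595 km/s.
Total Δv = Δv₁ + Δv₂ = 3.262 km/s.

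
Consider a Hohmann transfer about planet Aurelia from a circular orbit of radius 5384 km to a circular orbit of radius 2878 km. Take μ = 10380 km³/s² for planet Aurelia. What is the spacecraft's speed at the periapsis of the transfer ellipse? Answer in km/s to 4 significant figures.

v = 2.168 km/s

Transfer-ellipse semi-major axis a_t = (r₁ + r₂)/2 = (5384 + 2878)/2 = 4131 km.
The periapsis of the transfer ellipse is at r = 2878 km.
From the vis-viva equation, v = √[μ(2/r − 1/a_t)] = 2.168 km/s.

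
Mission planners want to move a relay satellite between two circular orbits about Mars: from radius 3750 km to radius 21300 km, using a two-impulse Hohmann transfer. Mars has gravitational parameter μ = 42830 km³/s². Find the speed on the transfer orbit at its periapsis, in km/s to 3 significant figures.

v = 4.41 km/s

Transfer-ellipse semi-major axis a_t = (r₁ + r₂)/2 = (3750 + 21300)/2 = 12525 km.
At periapsis, r = 3750 km.
Vis-viva: v = √[μ(2/r − 1/a_t)] = √[42830 × (2/3750 − 1/12525)] = 4.407 km/s.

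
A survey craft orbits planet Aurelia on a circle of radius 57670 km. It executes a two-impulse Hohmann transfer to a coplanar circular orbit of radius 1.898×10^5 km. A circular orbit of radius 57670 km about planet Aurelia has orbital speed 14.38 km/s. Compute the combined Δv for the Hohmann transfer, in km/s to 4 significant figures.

From the circular-orbit relation v² = μ/r at r = 57670 km: μ = v²r = (14.38)² × 57670 = 1.19253×10^7 km³/s².
Semi-major axis of the transfer orbit: a_t = (57670 + 1.898×10^5)/2 = 1.23735×10^5 km.
Circular speed at r₁: v₁ = √(μ/r₁) = √(1.19253×10^7/57670) = 14.38 km/s.
On the transfer ellipse at r₁, vis-viva equation gives v_p = √[μ(2/r₁ − 1/a_t)] = 17.81 km/s.
First burn Δv₁ = |v_p − v₁| = 3.430 km/s.
At r₂, v₂ = √(μ/r₂) = 7.9266 km/s.
Transfer-orbit speed at r₂: v_a = √[μ(2/r₂ − 1/a_t)] = 5.4115 km/s.
Second burn Δv₂ = |v₂ − v_a| = 2.515 km/s.
Total Δv = Δv₁ + Δv₂ = 5.945 km/s.

Δv = 5.945 km/s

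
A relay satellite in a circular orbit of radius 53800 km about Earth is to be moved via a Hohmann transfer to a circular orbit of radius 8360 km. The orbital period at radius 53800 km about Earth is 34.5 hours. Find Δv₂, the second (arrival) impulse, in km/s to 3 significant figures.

From Kepler's third law T² = 4π²r³/μ at r = 53800 km, T = 34.5 hours = 34.5 × 3600 s = 1.242×10^5 s: μ = 4π²r³/T² = 3.98532×10^5 km³/s².
Semi-major axis of the transfer orbit: a_t = (53800 + 8360)/2 = 31080 km.
Circular speed at r = 8360 km: v_c = √(μ/r) = 6.904 km/s.
Vis-viva on the transfer ellipse at r = 8360 km gives v_t = √[μ(2/r − 1/a_t)] = 9.084 km/s.
Δv₂ = |v_t − v_c| = |9.084 − 6.904| = 2.180 km/s.

Δv₂ = 2.18 km/s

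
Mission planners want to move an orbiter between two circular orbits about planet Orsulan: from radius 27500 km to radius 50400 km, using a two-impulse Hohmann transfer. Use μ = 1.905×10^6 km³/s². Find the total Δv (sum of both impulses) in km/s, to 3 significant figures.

Semi-major axis of the transfer orbit: a_t = (27500 + 50400)/2 = 38950 km.
Circular speed at r₁: v₁ = √(μ/r₁) = √(1.905×10^6/27500) = 8.323 km/s.
On the transfer ellipse at r₁, v² = μ(2/r − 1/a) gives v_p = √[μ(2/r₁ − 1/a_t)] = 9.468 km/s.
First burn Δv₁ = |v_p − v₁| = 1.145 km/s.
Circular speed at r₂: v₂ = √(μ/r₂) = 6.1480 km/s.
Transfer-orbit speed at r₂: v_a = √[μ(2/r₂ − 1/a_t)] = 5.1659 km/s.
Second burn Δv₂ = |v₂ − v_a| = 0.9821 km/s.
Δv = Δv₁ + Δv₂ = 1.145 + 0.9821 = 2.127 km/s.

Δv = 2.13 km/s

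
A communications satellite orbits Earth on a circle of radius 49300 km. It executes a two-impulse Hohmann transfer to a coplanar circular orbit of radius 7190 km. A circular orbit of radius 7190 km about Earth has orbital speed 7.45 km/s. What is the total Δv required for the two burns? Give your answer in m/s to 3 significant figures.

From the circular-orbit relation v² = μ/r at r = 7190 km: μ = v²r = (7.45)² × 7190 = 3.99063×10^5 km³/s².
Semi-major axis of the transfer orbit: a_t = (49300 + 7190)/2 = 28245 km.
At r₁ the circular-orbit speed is v₁ = √(μ/r₁) = 2.8451 km/s.
Transfer-orbit speed at r₁ (vis-viva): v_a = √[μ(2/r₁ − 1/a_t)] = 1.4355 km/s.
First burn Δv₁ = |v_a − v₁| = 1.4096 km/s.
At r₂, v₂ = √(μ/r₂) = 7.4500 km/s.
Transfer-orbit speed at r₂: v_p = √[μ(2/r₂ − 1/a_t)] = 9.8426 km/s.
Second burn Δv₂ = |v₂ − v_p| = 2.3926 km/s.
Total Δv = Δv₁ + Δv₂ = 3.802 km/s.

Δv = 3800 m/s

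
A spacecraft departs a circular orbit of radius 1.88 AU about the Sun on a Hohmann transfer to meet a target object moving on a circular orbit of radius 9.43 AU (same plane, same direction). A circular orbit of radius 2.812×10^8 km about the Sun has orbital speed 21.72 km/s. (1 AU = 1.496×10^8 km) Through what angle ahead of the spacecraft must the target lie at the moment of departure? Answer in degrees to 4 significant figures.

From the circular-orbit relation v² = μ/r at r = 2.812×10^8 km: μ = v²r = (21.72)² × 2.812×10^8 = 1.32658×10^11 km³/s².
In km: r₁ = 1.88 × 1.496×10^8 = 2.81248×10^8 km; r₂ = 9.43 × 1.496×10^8 = 1.410728×10^9 km.
Transfer-ellipse semi-major axis a_t = (r₁ + r₂)/2 = (2.81248×10^8 + 1.410728×10^9)/2 = 8.45988×10^8 km.
The half-period of the transfer ellipse is t = π√(a_t³/μ) = 2.122×10^8 s.
The target's mean motion on its circular orbit is ω₂ = √(μ/r₂³) = 6.874×10^-9 rad/s.
Angle swept by the target during transfer: ω₂·t = 1.459 rad = 83.59°.
Arrival is 180° from departure on the ellipse, so φ = 180° − 83.59° = 96.41°.

φ = 96.41°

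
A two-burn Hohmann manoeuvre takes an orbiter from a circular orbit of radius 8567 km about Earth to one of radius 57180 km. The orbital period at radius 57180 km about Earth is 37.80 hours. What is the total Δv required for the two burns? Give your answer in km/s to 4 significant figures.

From Kepler's third law T² = 4π²r³/μ at r = 57180 km, T = 37.80 hours = 37.80 × 3600 s = 1.3608×10^5 s: μ = 4π²r³/T² = 3.98569×10^5 km³/s².
The Hohmann ellipse has a_t = (r₁ + r₂)/2 = 32873.5 km.
Circular speed at r₁: v₁ = √(μ/r₁) = √(3.98569×10^5/8567) = 6.821 km/s.
On the transfer ellipse at r₁, vis-viva equation gives v_p = √[μ(2/r₁ − 1/a_t)] = 8.996 km/s.
First burn Δv₁ = |v_p − v₁| = 2.175 km/s.
Circular speed at r₂: v₂ = √(μ/r₂) = 2.640 km/s.
Transfer-orbit speed at r₂: v_a = √[μ(2/r₂ − 1/a_t)] = 1.348 km/s.
Second burn Δv₂ = |v₂ − v_a| = 1.292 km/s.
Δv = Δv₁ + Δv₂ = 2.175 + 1.292 = 3.467 km/s.

Δv = 3.467 km/s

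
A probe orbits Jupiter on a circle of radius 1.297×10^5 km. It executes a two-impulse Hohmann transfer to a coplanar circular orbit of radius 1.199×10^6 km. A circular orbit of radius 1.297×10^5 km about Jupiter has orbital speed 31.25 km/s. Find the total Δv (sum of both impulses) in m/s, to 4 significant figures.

From the circular-orbit relation v² = μ/r at r = 1.297×10^5 km: μ = v²r = (31.25)² × 1.297×10^5 = 1.26660×10^8 km³/s².
Transfer-ellipse semi-major axis a_t = (r₁ + r₂)/2 = (1.297×10^5 + 1.199×10^6)/2 = 6.6435×10^5 km.
Circular speed at r₁: v₁ = √(μ/r₁) = √(1.26660×10^8/1.297×10^5) = 31.25 km/s.
Transfer-orbit speed at r₁ (v² = μ(2/r − 1/a)): v_p = √[μ(2/r₁ − 1/a_t)] = 41.98 km/s.
First burn Δv₁ = |v_p − v₁| = 10.73 km/s.
At r₂, v₂ = √(μ/r₂) = 10.278 km/s.
Transfer-orbit speed at r₂: v_a = √[μ(2/r₂ − 1/a_t)] = 4.5413 km/s.
Second burn Δv₂ = |v₂ − v_a| = 5.737 km/s.
Δv = Δv₁ + Δv₂ = 10.73 + 5.737 = 16.47 km/s.

Δv = 16470 m/s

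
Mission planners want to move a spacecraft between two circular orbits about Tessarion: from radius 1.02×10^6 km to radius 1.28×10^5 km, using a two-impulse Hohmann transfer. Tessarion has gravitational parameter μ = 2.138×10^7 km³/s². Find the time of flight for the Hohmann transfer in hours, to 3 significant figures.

t = 82.1 hours

Transfer-ellipse semi-major axis a_t = (r₁ + r₂)/2 = (1.020×10^6 + 1.280×10^5)/2 = 5.740×10^5 km.
Transfer time t = π√(a_t³/μ) = π√((5.740×10^5)³ / 2.138×10^7) = 2.955×10^5 s.
Converting: 2.955×10^5 s ÷ 3600 s/hour = 82.1 hours.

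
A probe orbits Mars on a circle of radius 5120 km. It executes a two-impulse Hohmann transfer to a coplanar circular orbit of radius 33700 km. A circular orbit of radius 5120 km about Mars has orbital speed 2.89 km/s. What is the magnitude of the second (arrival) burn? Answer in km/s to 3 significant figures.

From the circular-orbit relation v² = μ/r at r = 5120 km: μ = v²r = (2.89)² × 5120 = 42762.8 km³/s².
Transfer-ellipse semi-major axis a_t = (r₁ + r₂)/2 = (5120 + 33700)/2 = 19410 km.
Circular speed at r = 33700 km: v_c = √(μ/r) = 1.12647 km/s.
Vis-viva on the transfer ellipse at r = 33700 km gives v_t = √[μ(2/r − 1/a_t)] = 0.578549 km/s.
Δv₂ = |v_t − v_c| = |0.578549 − 1.12647| = 0.5479 km/s.

Δv₂ = 0.548 km/s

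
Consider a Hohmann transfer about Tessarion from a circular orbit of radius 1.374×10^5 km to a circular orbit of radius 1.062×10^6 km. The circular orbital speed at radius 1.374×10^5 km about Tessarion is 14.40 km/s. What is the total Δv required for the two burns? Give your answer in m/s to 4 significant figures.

From the circular-orbit relation v² = μ/r at r = 1.374×10^5 km: μ = v²r = (14.40)² × 1.374×10^5 = 2.84913×10^7 km³/s².
The Hohmann ellipse has a_t = (r₁ + r₂)/2 = 5.997×10^5 km.
Circular speed at r₁: v₁ = √(μ/r₁) = √(2.84913×10^7/1.374×10^5) = 14.400 km/s.
Transfer-orbit speed at r₁ (vis-viva): v_p = √[μ(2/r₁ − 1/a_t)] = 19.163 km/s.
First burn Δv₁ = |v_p − v₁| = 4.763 km/s.
Circular speed at r₂: v₂ = √(μ/r₂) = 5.1796 km/s.
Transfer-orbit speed at r₂: v_a = √[μ(2/r₂ − 1/a_t)] = 2.4792 km/s.
Second burn Δv₂ = |v₂ − v_a| = 2.700 km/s.
Δv = Δv₁ + Δv₂ = 4.763 + 2.700 = 7.463 km/s.

Δv = 7463 m/s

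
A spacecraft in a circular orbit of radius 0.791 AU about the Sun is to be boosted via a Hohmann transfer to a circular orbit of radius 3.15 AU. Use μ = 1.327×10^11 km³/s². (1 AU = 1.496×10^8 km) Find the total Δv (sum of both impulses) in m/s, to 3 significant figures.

In km: r₁ = 0.791 × 1.496×10^8 = 1.183336×10^8 km; r₂ = 3.15 × 1.496×10^8 = 4.7124×10^8 km.
Transfer-ellipse semi-major axis a_t = (r₁ + r₂)/2 = (1.183336×10^8 + 4.7124×10^8)/2 = 2.947868×10^8 km.
Circular speed at r₁: v₁ = √(μ/r₁) = √(1.327×10^11/1.183336×10^8) = 33.4874 km/s.
On the transfer ellipse at r₁, vis-viva gives v_p = √[μ(2/r₁ − 1/a_t)] = 42.3398 km/s.
First burn Δv₁ = |v_p − v₁| = 8.852 km/s.
Circular speed at r₂: v₂ = √(μ/r₂) = 16.781 km/s.
Transfer-orbit speed at r₂: v_a = √[μ(2/r₂ − 1/a_t)] = 10.632 km/s.
Second burn Δv₂ = |v₂ − v_a| = 6.149 km/s.
Δv = Δv₁ + Δv₂ = 8.852 + 6.149 = 15.00 km/s.

Δv = 15000 m/s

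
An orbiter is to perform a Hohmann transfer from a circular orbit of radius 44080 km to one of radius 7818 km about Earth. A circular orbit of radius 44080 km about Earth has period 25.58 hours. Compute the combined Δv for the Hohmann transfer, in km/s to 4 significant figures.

Δv = 3.523 km/s

From Kepler's third law T² = 4π²r³/μ at r = 44080 km, T = 25.58 hours = 25.58 × 3600 s = 92088 s: μ = 4π²r³/T² = 3.98730×10^5 km³/s².
Semi-major axis of the transfer orbit: a_t = (44080 + 7818)/2 = 25949 km.
At r₁ the circular-orbit speed is v₁ = √(μ/r₁) = 3.008 km/s.
On the transfer ellipse at r₁, v² = μ(2/r − 1/a) gives v_a = √[μ(2/r₁ − 1/a_t)] = 1.651 km/s.
First burn Δv₁ = |v_a − v₁| = 1.357 km/s.
Circular speed at r₂: v₂ = √(μ/r₂) = 7.142 km/s.
Transfer-orbit speed at r₂: v_p = √[μ(2/r₂ − 1/a_t)] = 9.308 km/s.
Second burn Δv₂ = |v₂ − v_p| = 2.166 km/s.
Total Δv = Δv₁ + Δv₂ = 3.523 km/s.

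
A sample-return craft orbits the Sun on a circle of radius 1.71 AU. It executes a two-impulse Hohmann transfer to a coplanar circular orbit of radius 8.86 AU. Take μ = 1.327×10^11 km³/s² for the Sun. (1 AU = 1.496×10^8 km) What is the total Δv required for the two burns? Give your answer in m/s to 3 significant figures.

Δv = 11000 m/s

In km: r₁ = 1.71 × 1.496×10^8 = 2.55816×10^8 km; r₂ = 8.86 × 1.496×10^8 = 1.325456×10^9 km.
Transfer-ellipse semi-major axis a_t = (r₁ + r₂)/2 = (2.55816×10^8 + 1.325456×10^9)/2 = 7.90636×10^8 km.
Circular speed at r₁: v₁ = √(μ/r₁) = √(1.327×10^11/2.55816×10^8) = 22.7757 km/s.
On the transfer ellipse at r₁, vis-viva equation gives v_p = √[μ(2/r₁ − 1/a_t)] = 29.4894 km/s.
First burn Δv₁ = |v_p − v₁| = 6.714 km/s.
At r₂, v₂ = √(μ/r₂) = 10.0058 km/s.
Transfer-orbit speed at r₂: v_a = √[μ(2/r₂ − 1/a_t)] = 5.69152 km/s.
Second burn Δv₂ = |v₂ − v_a| = 4.314 km/s.
Total Δv = Δv₁ + Δv₂ = 11.03 km/s.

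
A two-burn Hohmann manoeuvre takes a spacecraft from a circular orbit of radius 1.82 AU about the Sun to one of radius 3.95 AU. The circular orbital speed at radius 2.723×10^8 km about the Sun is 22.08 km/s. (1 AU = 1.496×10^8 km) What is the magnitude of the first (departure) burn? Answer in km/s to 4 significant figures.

From the circular-orbit relation v² = μ/r at r = 2.723×10^8 km: μ = v²r = (22.08)² × 2.723×10^8 = 1.32753×10^11 km³/s².
In km: r₁ = 1.82 × 1.496×10^8 = 2.72272×10^8 km; r₂ = 3.95 × 1.496×10^8 = 5.9092×10^8 km.
Semi-major axis of the transfer orbit: a_t = (2.72272×10^8 + 5.9092×10^8)/2 = 4.31596×10^8 km.
Circular speed at r = 2.72272×10^8 km: v_c = √(μ/r) = 22.081 km/s.
Vis-viva on the transfer ellipse at r = 2.72272×10^8 km gives v_t = √[μ(2/r − 1/a_t)] = 25.837 km/s.
Δv₁ = |v_t − v_c| = |25.837 − 22.081| = 3.756 km/s.

Δv₁ = 3.756 km/s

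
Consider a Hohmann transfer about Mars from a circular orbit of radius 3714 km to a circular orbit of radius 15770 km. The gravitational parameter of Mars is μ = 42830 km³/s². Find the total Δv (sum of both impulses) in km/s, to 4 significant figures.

Δv = 1.555 km/s

The Hohmann ellipse has a_t = (r₁ + r₂)/2 = 9742 km.
At r₁ the circular-orbit speed is v₁ = √(μ/r₁) = 3.3959 km/s.
On the transfer ellipse at r₁, vis-viva gives v_p = √[μ(2/r₁ − 1/a_t)] = 4.3206 km/s.
First burn Δv₁ = |v_p − v₁| = 0.9247 km/s.
At r₂, v₂ = √(μ/r₂) = 1.6480 km/s.
Transfer-orbit speed at r₂: v_a = √[μ(2/r₂ − 1/a_t)] = 1.0175 km/s.
Second burn Δv₂ = |v₂ − v_a| = 0.6305 km/s.
Total Δv = Δv₁ + Δv₂ = 1.555 km/s.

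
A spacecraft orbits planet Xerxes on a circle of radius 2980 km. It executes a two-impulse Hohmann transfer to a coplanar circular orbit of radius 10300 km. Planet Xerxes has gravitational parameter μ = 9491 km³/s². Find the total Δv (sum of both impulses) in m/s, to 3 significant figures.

Semi-major axis of the transfer orbit: a_t = (2980 + 10300)/2 = 6640 km.
Circular speed at r₁: v₁ = √(μ/r₁) = √(9491/2980) = 1.78463 km/s.
Transfer-orbit speed at r₁ (vis-viva): v_p = √[μ(2/r₁ − 1/a_t)] = 2.22271 km/s.
First burn Δv₁ = |v_p − v₁| = 0.43808 km/s.
At r₂, v₂ = √(μ/r₂) = 0.959925 km/s.
Transfer-orbit speed at r₂: v_a = √[μ(2/r₂ − 1/a_t)] = 0.643075 km/s.
Second burn Δv₂ = |v₂ − v_a| = 0.31685 km/s.
Total Δv = Δv₁ + Δv₂ = 0.7549 km/s.

Δv = 755 m/s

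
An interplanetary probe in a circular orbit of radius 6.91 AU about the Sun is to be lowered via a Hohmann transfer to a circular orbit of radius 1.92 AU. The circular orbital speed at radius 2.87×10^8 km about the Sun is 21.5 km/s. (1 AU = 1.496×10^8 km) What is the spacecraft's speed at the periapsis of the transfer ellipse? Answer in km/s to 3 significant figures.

v = 26.9 km/s

From the circular-orbit relation v² = μ/r at r = 2.87×10^8 km: μ = v²r = (21.5)² × 2.87×10^8 = 1.32666×10^11 km³/s².
In km: r₁ = 6.91 × 1.496×10^8 = 1.033736×10^9 km; r₂ = 1.92 × 1.496×10^8 = 2.87232×10^8 km.
The Hohmann ellipse has a_t = (r₁ + r₂)/2 = 6.60484×10^8 km.
The periapsis of the transfer ellipse is at r = 2.87232×10^8 km.
From the vis-viva equation, v = √[μ(2/r − 1/a_t)] = 26.89 km/s.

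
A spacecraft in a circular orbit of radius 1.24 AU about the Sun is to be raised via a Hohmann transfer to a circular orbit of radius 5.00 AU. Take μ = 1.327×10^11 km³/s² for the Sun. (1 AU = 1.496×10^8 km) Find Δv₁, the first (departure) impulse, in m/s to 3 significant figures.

Δv₁ = 7110 m/s

In km: r₁ = 1.24 × 1.496×10^8 = 1.85504×10^8 km; r₂ = 5.00 × 1.496×10^8 = 7.480×10^8 km.
The Hohmann ellipse has a_t = (r₁ + r₂)/2 = 4.66752×10^8 km.
Circular speed at r = 1.85504×10^8 km: v_c = √(μ/r) = 26.746 km/s.
Transfer-orbit speed at the same r (vis-viva, a = a_t): v_t = √[μ(2/r − 1/a_t)] = 33.858 km/s.
Δv₁ = |v_t − v_c| = |33.858 − 26.746| = 7.112 km/s.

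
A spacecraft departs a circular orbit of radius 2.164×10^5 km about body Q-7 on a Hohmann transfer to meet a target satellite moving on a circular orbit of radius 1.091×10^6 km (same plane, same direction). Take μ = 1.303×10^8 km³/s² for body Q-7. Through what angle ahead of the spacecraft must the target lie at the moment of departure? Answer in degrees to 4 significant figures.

φ = 96.52°

The Hohmann ellipse has a_t = (r₁ + r₂)/2 = 6.537×10^5 km.
The half-period of the transfer ellipse is t = π√(a_t³/μ) = 1.4546×10^5 s.
Target angular speed ω₂ = √(μ/r₂³) = 1.0017×10^-5 rad/s.
Angle swept by the target during transfer: ω₂·t = 1.457 rad = 83.48°.
The spacecraft traverses 180° on the transfer ellipse, so the target must lead by 180° − 83.48° = 96.52°.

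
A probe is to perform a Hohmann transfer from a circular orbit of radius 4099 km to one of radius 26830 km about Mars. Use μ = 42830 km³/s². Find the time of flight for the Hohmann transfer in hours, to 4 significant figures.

Transfer-ellipse semi-major axis a_t = (r₁ + r₂)/2 = (4099 + 26830)/2 = 15464.5 km.
Transfer time t = π√(a_t³/μ) = π√((15464.5)³ / 42830) = 29193 s.
Converting: 29193 s ÷ 3600 s/hour = 8.109 hours.

t = 8.109 hours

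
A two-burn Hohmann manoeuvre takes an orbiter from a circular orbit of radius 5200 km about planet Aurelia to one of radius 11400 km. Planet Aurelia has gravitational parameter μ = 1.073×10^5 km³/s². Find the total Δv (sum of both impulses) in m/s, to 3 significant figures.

Transfer-ellipse semi-major axis a_t = (r₁ + r₂)/2 = (5200 + 11400)/2 = 8300 km.
At r₁ the circular-orbit speed is v₁ = √(μ/r₁) = 4.542534 km/s.
Transfer-orbit speed at r₁ (v² = μ(2/r − 1/a)): v_p = √[μ(2/r₁ − 1/a_t)] = 5.323675 km/s.
First burn Δv₁ = |v_p − v₁| = 0.7811 km/s.
Circular speed at r₂: v₂ = √(μ/r₂) = 3.0679 km/s.
Transfer-orbit speed at r₂: v_a = √[μ(2/r₂ − 1/a_t)] = 2.4283 km/s.
Second burn Δv₂ = |v₂ − v_a| = 0.6396 km/s.
Total Δv = Δv₁ + Δv₂ = 1.421 km/s.

Δv = 1420 m/s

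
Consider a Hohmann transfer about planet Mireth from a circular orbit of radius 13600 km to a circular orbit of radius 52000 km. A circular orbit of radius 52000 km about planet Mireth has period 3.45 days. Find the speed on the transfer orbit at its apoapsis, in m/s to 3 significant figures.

v = 706 m/s

From Kepler's third law T² = 4π²r³/μ at r = 52000 km, T = 3.45 days = 3.45 × 86400 s = 2.9808×10^5 s: μ = 4π²r³/T² = 62474.7 km³/s².
Semi-major axis of the transfer orbit: a_t = (13600 + 52000)/2 = 32800 km.
The apoapsis of the transfer ellipse is at r = 52000 km.
Applying v² = μ(2/r − 1/a_t): v = 0.7058 km/s.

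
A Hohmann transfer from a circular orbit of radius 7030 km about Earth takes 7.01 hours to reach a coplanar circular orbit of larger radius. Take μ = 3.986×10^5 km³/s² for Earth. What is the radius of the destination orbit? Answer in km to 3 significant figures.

Transfer time t = 7.01 hours = 25236 s, and t = π√(a_t³/μ).
So a_t = (μ t²/π²)^(1/3) = (3.986×10^5 × (25236)² / π²)^(1/3) = 29518 km.
Since a_t = (r₁ + r₂)/2, r₂ = 2a_t − r₁ = 2×29518 − 7030 = 52006 km.

r₂ = 52000 km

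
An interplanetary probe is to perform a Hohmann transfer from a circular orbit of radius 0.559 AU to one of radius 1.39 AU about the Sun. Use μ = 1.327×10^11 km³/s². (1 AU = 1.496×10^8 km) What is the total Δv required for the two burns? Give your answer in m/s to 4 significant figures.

In km: r₁ = 0.559 × 1.496×10^8 = 8.36264×10^7 km; r₂ = 1.39 × 1.496×10^8 = 2.07944×10^8 km.
Transfer-ellipse semi-major axis a_t = (r₁ + r₂)/2 = (8.36264×10^7 + 2.07944×10^8)/2 = 1.457852×10^8 km.
At r₁ the circular-orbit speed is v₁ = √(μ/r₁) = 39.835 km/s.
On the transfer ellipse at r₁, v² = μ(2/r − 1/a) gives v_p = √[μ(2/r₁ − 1/a_t)] = 47.575 km/s.
First burn Δv₁ = |v_p − v₁| = 7.740 km/s.
Circular speed at r₂: v₂ = √(μ/r₂) = 25.262 km/s.
Transfer-orbit speed at r₂: v_a = √[μ(2/r₂ − 1/a_t)] = 19.133 km/s.
Second burn Δv₂ = |v₂ − v_a| = 6.129 km/s.
Δv = Δv₁ + Δv₂ = 7.740 + 6.129 = 13.87 km/s.

Δv = 13870 m/s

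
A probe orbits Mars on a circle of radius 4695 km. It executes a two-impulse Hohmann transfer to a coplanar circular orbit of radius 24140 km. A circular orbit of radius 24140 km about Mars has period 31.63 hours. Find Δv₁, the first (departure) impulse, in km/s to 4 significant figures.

From Kepler's third law T² = 4π²r³/μ at r = 24140 km, T = 31.63 hours = 31.63 × 3600 s = 1.13868×10^5 s: μ = 4π²r³/T² = 42832.0 km³/s².
Transfer-ellipse semi-major axis a_t = (r₁ + r₂)/2 = (4695 + 24140)/2 = 14417.5 km.
On the circular orbit at r = 4695 km, v_c = √(μ/r) = 3.0204 km/s.
Transfer-orbit speed at the same r (vis-viva, a = a_t): v_t = √[μ(2/r − 1/a_t)] = 3.9083 km/s.
Δv₁ = |v_t − v_c| = |3.9083 − 3.0204| = 0.8879 km/s.

Δv₁ = 0.8879 km/s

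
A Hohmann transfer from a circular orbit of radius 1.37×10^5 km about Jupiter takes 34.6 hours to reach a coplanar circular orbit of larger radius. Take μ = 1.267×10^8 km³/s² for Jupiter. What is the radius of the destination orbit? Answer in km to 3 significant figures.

Transfer time t = 34.6 hours = 1.2456×10^5 s, and t = π√(a_t³/μ).
So a_t = (μ t²/π²)^(1/3) = (1.267×10^8 × (1.2456×10^5)² / π²)^(1/3) = 5.8400×10^5 km.
Since a_t = (r₁ + r₂)/2, r₂ = 2a_t − r₁ = 2×5.8400×10^5 − 1.370×10^5 = 1.031×10^6 km.

r₂ = 1.03×10^6 km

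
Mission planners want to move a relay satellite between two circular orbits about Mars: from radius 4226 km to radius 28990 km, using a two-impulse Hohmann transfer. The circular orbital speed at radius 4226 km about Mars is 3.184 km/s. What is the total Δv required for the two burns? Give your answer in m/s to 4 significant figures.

Δv = 1625 m/s

From the circular-orbit relation v² = μ/r at r = 4226 km: μ = v²r = (3.184)² × 4226 = 42842.6 km³/s².
Semi-major axis of the transfer orbit: a_t = (4226 + 28990)/2 = 16608 km.
Circular speed at r₁: v₁ = √(μ/r₁) = √(42842.6/4226) = 3.184 km/s.
Transfer-orbit speed at r₁ (v² = μ(2/r − 1/a)): v_p = √[μ(2/r₁ − 1/a_t)] = 4.207 km/s.
First burn Δv₁ = |v_p − v₁| = 1.023 km/s.
Circular speed at r₂: v₂ = √(μ/r₂) = 1.21566 km/s.
Transfer-orbit speed at r₂: v_a = √[μ(2/r₂ − 1/a_t)] = 0.613225 km/s.
Second burn Δv₂ = |v₂ − v_a| = 0.6024 km/s.
Δv = Δv₁ + Δv₂ = 1.023 + 0.6024 = 1.625 km/s.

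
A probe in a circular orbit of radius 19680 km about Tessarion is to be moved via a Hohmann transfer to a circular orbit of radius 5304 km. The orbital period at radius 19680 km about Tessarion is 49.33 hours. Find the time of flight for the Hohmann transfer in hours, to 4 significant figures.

t = 12.47 hours

From Kepler's third law T² = 4π²r³/μ at r = 19680 km, T = 49.33 hours = 49.33 × 3600 s = 1.77588×10^5 s: μ = 4π²r³/T² = 9541.31 km³/s².
Semi-major axis of the transfer orbit: a_t = (19680 + 5304)/2 = 12492 km.
By Kepler's third law the transfer-orbit period is T = 2π√(a_t³/μ), so t = T/2 = 44900 s.
Converting: 44900 s ÷ 3600 s/hour = 12.47 hours.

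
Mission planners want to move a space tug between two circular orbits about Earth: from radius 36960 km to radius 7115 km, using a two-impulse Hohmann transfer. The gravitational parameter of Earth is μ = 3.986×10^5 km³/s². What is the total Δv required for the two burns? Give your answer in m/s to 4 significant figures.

Semi-major axis of the transfer orbit: a_t = (36960 + 7115)/2 = 22037.5 km.
Circular speed at r₁: v₁ = √(μ/r₁) = √(3.986×10^5/36960) = 3.284 km/s.
Transfer-orbit speed at r₁ (v² = μ(2/r − 1/a)): v_a = √[μ(2/r₁ − 1/a_t)] = 1.866 km/s.
First burn Δv₁ = |v_a − v₁| = 1.418 km/s.
At r₂, v₂ = √(μ/r₂) = 7.485 km/s.
Transfer-orbit speed at r₂: v_p = √[μ(2/r₂ − 1/a_t)] = 9.693 km/s.
Second burn Δv₂ = |v₂ − v_p| = 2.208 km/s.
Δv = Δv₁ + Δv₂ = 1.418 + 2.208 = 3.626 km/s.

Δv = 3626 m/s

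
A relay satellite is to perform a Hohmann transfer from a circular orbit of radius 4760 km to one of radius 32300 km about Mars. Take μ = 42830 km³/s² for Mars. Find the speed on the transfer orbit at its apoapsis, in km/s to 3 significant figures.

Semi-major axis of the transfer orbit: a_t = (4760 + 32300)/2 = 18530 km.
At apoapsis, r = 32300 km.
Vis-viva: v = √[μ(2/r − 1/a_t)] = √[42830 × (2/32300 − 1/18530)] = 0.5836 km/s.

v = 0.584 km/s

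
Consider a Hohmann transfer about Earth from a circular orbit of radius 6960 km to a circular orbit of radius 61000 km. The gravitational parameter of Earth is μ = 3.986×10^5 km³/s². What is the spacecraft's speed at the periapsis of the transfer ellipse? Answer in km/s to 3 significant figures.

v = 10.1 km/s

Transfer-ellipse semi-major axis a_t = (r₁ + r₂)/2 = (6960 + 61000)/2 = 33980 km.
The periapsis of the transfer ellipse is at r = 6960 km.
Applying v² = μ(2/r − 1/a_t): v = 10.14 km/s.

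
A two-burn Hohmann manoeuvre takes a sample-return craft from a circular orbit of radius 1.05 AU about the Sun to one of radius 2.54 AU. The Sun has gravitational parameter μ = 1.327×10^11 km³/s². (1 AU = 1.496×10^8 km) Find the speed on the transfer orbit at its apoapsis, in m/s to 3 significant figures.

v = 14300 m/s

In km: r₁ = 1.05 × 1.496×10^8 = 1.5708×10^8 km; r₂ = 2.54 × 1.496×10^8 = 3.79984×10^8 km.
The Hohmann ellipse has a_t = (r₁ + r₂)/2 = 2.68532×10^8 km.
At apoapsis, r = 3.79984×10^8 km.
From the vis-viva equation, v = √[μ(2/r − 1/a_t)] = 14.29 km/s.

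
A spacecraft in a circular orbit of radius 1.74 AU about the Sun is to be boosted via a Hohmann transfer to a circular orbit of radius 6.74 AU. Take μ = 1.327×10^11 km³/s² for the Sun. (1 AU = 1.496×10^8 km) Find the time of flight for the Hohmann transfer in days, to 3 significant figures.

t = 1590 days

In km: r₁ = 1.74 × 1.496×10^8 = 2.60304×10^8 km; r₂ = 6.74 × 1.496×10^8 = 1.008304×10^9 km.
The Hohmann ellipse has a_t = (r₁ + r₂)/2 = 6.34304×10^8 km.
Half the transfer-orbit period gives t = π√(a_t³/μ) = 1.378×10^8 s.
Converting: 1.378×10^8 s ÷ 86400 s/day = 1590 days.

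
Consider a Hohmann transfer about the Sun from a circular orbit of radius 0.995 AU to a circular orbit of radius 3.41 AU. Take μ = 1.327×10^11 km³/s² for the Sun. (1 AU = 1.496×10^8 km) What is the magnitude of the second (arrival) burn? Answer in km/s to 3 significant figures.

Δv₂ = 5.29 km/s

In km: r₁ = 0.995 × 1.496×10^8 = 1.48852×10^8 km; r₂ = 3.41 × 1.496×10^8 = 5.10136×10^8 km.
Transfer-ellipse semi-major axis a_t = (r₁ + r₂)/2 = (1.48852×10^8 + 5.10136×10^8)/2 = 3.29494×10^8 km.
On the circular orbit at r = 5.10136×10^8 km, v_c = √(μ/r) = 16.128 km/s.
Vis-viva on the transfer ellipse at r = 5.10136×10^8 km gives v_t = √[μ(2/r − 1/a_t)] = 10.840 km/s.
Δv₂ = |v_t − v_c| = |10.840 − 16.128| = 5.288 km/s.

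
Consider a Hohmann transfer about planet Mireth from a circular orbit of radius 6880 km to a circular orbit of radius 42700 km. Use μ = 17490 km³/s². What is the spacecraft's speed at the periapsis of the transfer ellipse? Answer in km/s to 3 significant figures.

Transfer-ellipse semi-major axis a_t = (r₁ + r₂)/2 = (6880 + 42700)/2 = 24790 km.
The periapsis of the transfer ellipse is at r = 6880 km.
Applying v² = μ(2/r − 1/a_t): v = 2.093 km/s.

v = 2.09 km/s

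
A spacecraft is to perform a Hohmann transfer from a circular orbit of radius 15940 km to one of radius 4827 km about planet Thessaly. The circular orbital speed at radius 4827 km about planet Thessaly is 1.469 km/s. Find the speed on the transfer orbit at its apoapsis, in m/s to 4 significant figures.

v = 551.2 m/s

From the circular-orbit relation v² = μ/r at r = 4827 km: μ = v²r = (1.469)² × 4827 = 10416.5 km³/s².
Transfer-ellipse semi-major axis a_t = (r₁ + r₂)/2 = (15940 + 4827)/2 = 10383.5 km.
At apoapsis, r = 15940 km.
Vis-viva: v = √[μ(2/r − 1/a_t)] = √[10416.5 × (2/15940 − 1/10383.5)] = 0.5512 km/s.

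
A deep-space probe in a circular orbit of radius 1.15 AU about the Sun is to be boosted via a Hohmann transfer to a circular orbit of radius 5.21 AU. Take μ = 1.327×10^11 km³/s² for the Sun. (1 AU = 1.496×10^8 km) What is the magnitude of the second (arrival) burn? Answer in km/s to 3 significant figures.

Δv₂ = 5.20 km/s

In km: r₁ = 1.15 × 1.496×10^8 = 1.7204×10^8 km; r₂ = 5.21 × 1.496×10^8 = 7.79416×10^8 km.
The Hohmann ellipse has a_t = (r₁ + r₂)/2 = 4.75728×10^8 km.
On the circular orbit at r = 7.79416×10^8 km, v_c = √(μ/r) = 13.0482 km/s.
Transfer-orbit speed at the same r (vis-viva, a = a_t): v_t = √[μ(2/r − 1/a_t)] = 7.84668 km/s.
Δv₂ = |v_t − v_c| = |7.84668 − 13.0482| = 5.202 km/s.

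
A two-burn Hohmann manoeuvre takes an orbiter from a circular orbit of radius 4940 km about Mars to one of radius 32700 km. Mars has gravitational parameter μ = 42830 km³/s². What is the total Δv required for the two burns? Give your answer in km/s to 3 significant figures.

Δv = 1.49 km/s

Semi-major axis of the transfer orbit: a_t = (4940 + 32700)/2 = 18820 km.
At r₁ the circular-orbit speed is v₁ = √(μ/r₁) = 2.9445 km/s.
On the transfer ellipse at r₁, v² = μ(2/r − 1/a) gives v_p = √[μ(2/r₁ − 1/a_t)] = 3.8813 km/s.
First burn Δv₁ = |v_p − v₁| = 0.9368 km/s.
At r₂, v₂ = √(μ/r₂) = 1.14446 km/s.
Transfer-orbit speed at r₂: v_a = √[μ(2/r₂ − 1/a_t)] = 0.586346 km/s.
Second burn Δv₂ = |v₂ − v_a| = 0.5581 km/s.
Δv = Δv₁ + Δv₂ = 0.9368 + 0.5581 = 1.495 km/s.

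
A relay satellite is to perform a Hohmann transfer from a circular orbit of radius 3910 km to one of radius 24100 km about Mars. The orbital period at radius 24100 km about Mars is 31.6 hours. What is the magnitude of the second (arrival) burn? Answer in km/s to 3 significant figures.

From Kepler's third law T² = 4π²r³/μ at r = 24100 km, T = 31.6 hours = 31.6 × 3600 s = 1.1376×10^5 s: μ = 4π²r³/T² = 42700.4 km³/s².
Transfer-ellipse semi-major axis a_t = (r₁ + r₂)/2 = (3910 + 24100)/2 = 14005 km.
On the circular orbit at r = 24100 km, v_c = √(μ/r) = 1.3311 km/s.
Transfer-orbit speed at the same r (vis-viva, a = a_t): v_t = √[μ(2/r − 1/a_t)] = 0.70332 km/s.
Δv₂ = |v_t − v_c| = |0.70332 − 1.3311| = 0.6278 km/s.

Δv₂ = 0.628 km/s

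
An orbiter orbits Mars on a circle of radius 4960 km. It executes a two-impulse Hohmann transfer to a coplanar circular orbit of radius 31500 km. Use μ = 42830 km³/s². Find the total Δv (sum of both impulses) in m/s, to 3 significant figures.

Semi-major axis of the transfer orbit: a_t = (4960 + 31500)/2 = 18230 km.
Circular speed at r₁: v₁ = √(μ/r₁) = √(42830/4960) = 2.93855 km/s.
Transfer-orbit speed at r₁ (v² = μ(2/r − 1/a)): v_p = √[μ(2/r₁ − 1/a_t)] = 3.86274 km/s.
First burn Δv₁ = |v_p − v₁| = 0.9242 km/s.
At r₂, v₂ = √(μ/r₂) = 1.166 km/s.
Transfer-orbit speed at r₂: v_a = √[μ(2/r₂ − 1/a_t)] = 0.6082 km/s.
Second burn Δv₂ = |v₂ − v_a| = 0.5578 km/s.
Δv = Δv₁ + Δv₂ = 0.9242 + 0.5578 = 1.482 km/s.

Δv = 1480 m/s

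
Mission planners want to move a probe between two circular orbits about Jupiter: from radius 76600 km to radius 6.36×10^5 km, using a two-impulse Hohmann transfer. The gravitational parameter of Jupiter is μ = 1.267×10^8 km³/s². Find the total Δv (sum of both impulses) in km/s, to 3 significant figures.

Δv = 21.2 km/s

Semi-major axis of the transfer orbit: a_t = (76600 + 6.360×10^5)/2 = 3.563×10^5 km.
Circular speed at r₁: v₁ = √(μ/r₁) = √(1.267×10^8/76600) = 40.67 km/s.
Transfer-orbit speed at r₁ (vis-viva): v_p = √[μ(2/r₁ − 1/a_t)] = 54.34 km/s.
First burn Δv₁ = |v_p − v₁| = 13.67 km/s.
Circular speed at r₂: v₂ = √(μ/r₂) = 14.114 km/s.
Transfer-orbit speed at r₂: v_a = √[μ(2/r₂ − 1/a_t)] = 6.5443 km/s.
Second burn Δv₂ = |v₂ − v_a| = 7.570 km/s.
Total Δv = Δv₁ + Δv₂ = 21.24 km/s.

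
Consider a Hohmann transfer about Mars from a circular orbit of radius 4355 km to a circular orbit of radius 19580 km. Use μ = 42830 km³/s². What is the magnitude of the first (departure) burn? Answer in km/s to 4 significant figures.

Semi-major axis of the transfer orbit: a_t = (4355 + 19580)/2 = 11967.5 km.
Circular speed at r = 4355 km: v_c = √(μ/r) = 3.1360 km/s.
Vis-viva on the transfer ellipse at r = 4355 km gives v_t = √[μ(2/r − 1/a_t)] = 4.0113 km/s.
Δv₁ = |v_t − v_c| = |4.0113 − 3.1360| = 0.8753 km/s.

Δv₁ = 0.8753 km/s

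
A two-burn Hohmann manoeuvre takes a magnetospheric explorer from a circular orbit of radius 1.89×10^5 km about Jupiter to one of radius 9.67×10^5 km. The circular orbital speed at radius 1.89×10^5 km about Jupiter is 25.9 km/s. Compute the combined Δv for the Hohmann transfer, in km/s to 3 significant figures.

Δv = 12.5 km/s

From the circular-orbit relation v² = μ/r at r = 1.89×10^5 km: μ = v²r = (25.9)² × 1.89×10^5 = 1.26783×10^8 km³/s².
The Hohmann ellipse has a_t = (r₁ + r₂)/2 = 5.780×10^5 km.
At r₁ the circular-orbit speed is v₁ = √(μ/r₁) = 25.90 km/s.
Transfer-orbit speed at r₁ (vis-viva): v_p = √[μ(2/r₁ − 1/a_t)] = 33.50 km/s.
First burn Δv₁ = |v_p − v₁| = 7.600 km/s.
At r₂, v₂ = √(μ/r₂) = 11.4503 km/s.
Transfer-orbit speed at r₂: v_a = √[μ(2/r₂ − 1/a_t)] = 6.54763 km/s.
Second burn Δv₂ = |v₂ − v_a| = 4.903 km/s.
Total Δv = Δv₁ + Δv₂ = 12.50 km/s.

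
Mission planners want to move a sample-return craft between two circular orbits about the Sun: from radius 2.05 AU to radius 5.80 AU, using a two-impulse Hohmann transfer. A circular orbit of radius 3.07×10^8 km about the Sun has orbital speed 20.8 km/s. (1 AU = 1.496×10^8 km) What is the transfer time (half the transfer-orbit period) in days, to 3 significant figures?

t = 1420 days

From the circular-orbit relation v² = μ/r at r = 3.07×10^8 km: μ = v²r = (20.8)² × 3.07×10^8 = 1.32820×10^11 km³/s².
In km: r₁ = 2.05 × 1.496×10^8 = 3.0668×10^8 km; r₂ = 5.80 × 1.496×10^8 = 8.6768×10^8 km.
Transfer-ellipse semi-major axis a_t = (r₁ + r₂)/2 = (3.0668×10^8 + 8.6768×10^8)/2 = 5.8718×10^8 km.
Transfer time t = π√(a_t³/μ) = π√((5.8718×10^8)³ / 1.32820×10^11) = 1.227×10^8 s.
Converting: 1.227×10^8 s ÷ 86400 s/day = 1420 days.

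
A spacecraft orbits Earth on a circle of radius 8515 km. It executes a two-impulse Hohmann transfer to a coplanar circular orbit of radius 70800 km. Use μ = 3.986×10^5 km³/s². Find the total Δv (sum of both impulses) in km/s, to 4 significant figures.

Semi-major axis of the transfer orbit: a_t = (8515 + 70800)/2 = 39657.5 km.
Circular speed at r₁: v₁ = √(μ/r₁) = √(3.986×10^5/8515) = 6.842 km/s.
On the transfer ellipse at r₁, v² = μ(2/r − 1/a) gives v_p = √[μ(2/r₁ − 1/a_t)] = 9.142 km/s.
First burn Δv₁ = |v_p − v₁| = 2.300 km/s.
Circular speed at r₂: v₂ = √(μ/r₂) = 2.3728 km/s.
Transfer-orbit speed at r₂: v_a = √[μ(2/r₂ − 1/a_t)] = 1.0995 km/s.
Second burn Δv₂ = |v₂ − v_a| = 1.273 km/s.
Total Δv = Δv₁ + Δv₂ = 3.573 km/s.

Δv = 3.573 km/s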